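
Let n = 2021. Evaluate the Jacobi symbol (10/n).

-1

Pull out 2: since 2021 ≡ 5 (mod 8), (2/2021) = -1.
Reciprocity: 5 ≡ 1 and 2021 ≡ 1 (mod 4), so (5/2021) = +(2021/5).
Reduce top mod 5: now compute (1/5).
Reached (1/5) = 1. Collecting the sign flips along the way, the symbol is -1.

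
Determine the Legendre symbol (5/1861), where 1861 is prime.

1

Reciprocity: 5 ≡ 1 and 1861 ≡ 1 (mod 4), so (5/1861) = +(1861/5).
Reduce top mod 5: now compute (1/5).
Reached (1/5) = 1. Collecting the sign flips along the way, the symbol is +1.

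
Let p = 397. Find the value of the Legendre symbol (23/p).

1

Euler's criterion: (23/397) ≡ 23^198 (mod 397).
23^2 ≡ 132 (mod 397)
23^4 ≡ 353 (mod 397)
23^8 ≡ 348 (mod 397)
23^16 ≡ 19 (mod 397)
23^32 ≡ 361 (mod 397)
23^64 ≡ 105 (mod 397)
23^128 ≡ 306 (mod 397)
23^198 = 23^(128+64+4+2) ≡ 1 (mod 397).
Result is 1, so (23/397) = 1.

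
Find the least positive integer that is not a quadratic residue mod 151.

(2/151) = +1, so 2 is a residue.
(3/151) = −1, so 3 is the smallest positive non-residue mod 151.

3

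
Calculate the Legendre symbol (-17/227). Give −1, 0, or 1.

1

First reduce: -17 ≡ 210 (mod 227).
Pull out 2: since 227 ≡ 3 (mod 8), (2/227) = -1.
Reciprocity: 105 ≡ 1 and 227 ≡ 3 (mod 4), so (105/227) = +(227/105).
Reduce top mod 105: now compute (17/105).
Reciprocity: 17 ≡ 1 and 105 ≡ 1 (mod 4), so (17/105) = +(105/17).
Reduce top mod 17: now compute (3/17).
Reciprocity: 3 ≡ 3 and 17 ≡ 1 (mod 4), so (3/17) = +(17/3).
Reduce top mod 3: now compute (2/3).
Pull out 2: since 3 ≡ 3 (mod 8), (2/3) = -1.
Reached (1/3) = 1. Collecting the sign flips along the way, the symbol is +1.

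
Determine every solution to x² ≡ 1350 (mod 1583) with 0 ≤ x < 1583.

248, 1335

Since 1583 ≡ 3 (mod 4), a square root of 1350 is 1350^((1583+1)/4) = 1350^396 mod 1583.
Repeated squaring: 1350^2≡467, 1350^4≡1218, 1350^8≡253, 1350^16≡689, 1350^32≡1404, 1350^64≡381, 1350^128≡1108, 1350^256≡839 (mod 1583).
1350^396 = 1350^(256+128+8+4) ≡ 1335 (mod 1583).
Check: 1335² = 1782225 ≡ 1350 (mod 1583). The two roots are 248 and 1335.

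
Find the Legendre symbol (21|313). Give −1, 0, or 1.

-1

Reciprocity: 21 ≡ 1 and 313 ≡ 1 (mod 4), so (21/313) = +(313/21).
Reduce top mod 21: now compute (19/21).
Reciprocity: 19 ≡ 3 and 21 ≡ 1 (mod 4), so (19/21) = +(21/19).
Reduce top mod 19: now compute (2/19).
Pull out 2: since 19 ≡ 3 (mod 8), (2/19) = -1.
Reached (1/19) = 1. Collecting the sign flips along the way, the symbol is -1.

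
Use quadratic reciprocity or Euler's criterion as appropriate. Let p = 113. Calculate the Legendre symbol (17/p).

Euler's criterion: (17/113) ≡ 17^56 (mod 113).
17^2 ≡ 63 (mod 113)
17^4 ≡ 14 (mod 113)
17^8 ≡ 83 (mod 113)
17^16 ≡ 109 (mod 113)
17^32 ≡ 16 (mod 113)
17^56 = 17^(32+16+8) ≡ 112 (mod 113).
Result is 112 ≡ −1, so (17/113) = −1.

-1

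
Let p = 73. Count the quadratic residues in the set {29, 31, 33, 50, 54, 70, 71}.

4

(29/73) = -1 → non-residue.
(31/73) = -1 → non-residue.
(33/73) = -1 → non-residue.
(50/73) = +1 → QR.
(54/73) = +1 → QR.
(70/73) = +1 → QR.
(71/73) = +1 → QR.
Total quadratic residues among the 7: 4.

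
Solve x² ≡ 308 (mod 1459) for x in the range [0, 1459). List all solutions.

Since 1459 ≡ 3 (mod 4), a square root of 308 is 308^((1459+1)/4) = 308^365 mod 1459.
Repeated squaring: 308^2≡29, 308^4≡841, 308^8≡1125, 308^16≡672, 308^32≡753, 308^64≡917, 308^128≡505, 308^256≡1159 (mod 1459).
308^365 = 308^(256+64+32+8+4+1) ≡ 1183 (mod 1459).
Check: 1183² = 1399489 ≡ 308 (mod 1459). The two roots are 276 and 1183.

276, 1183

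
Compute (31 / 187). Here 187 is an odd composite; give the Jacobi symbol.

Reciprocity: 31 ≡ 3 and 187 ≡ 3 (mod 4), so (31/187) = −(187/31).
Reduce top mod 31: now compute (1/31).
Reached (1/31) = 1. Collecting the sign flips along the way, the symbol is -1.

-1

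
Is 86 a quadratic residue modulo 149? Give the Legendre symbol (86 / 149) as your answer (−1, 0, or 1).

1

Pull out 2: since 149 ≡ 5 (mod 8), (2/149) = -1.
Reciprocity: 43 ≡ 3 and 149 ≡ 1 (mod 4), so (43/149) = +(149/43).
Reduce top mod 43: now compute (20/43).
Pull out 2^2: since 43 ≡ 3 (mod 8), (2/43) = -1, so (2/43)^2 = +1.
Reciprocity: 5 ≡ 1 and 43 ≡ 3 (mod 4), so (5/43) = +(43/5).
Reduce top mod 5: now compute (3/5).
Reciprocity: 3 ≡ 3 and 5 ≡ 1 (mod 4), so (3/5) = +(5/3).
Reduce top mod 3: now compute (2/3).
Pull out 2: since 3 ≡ 3 (mod 8), (2/3) = -1.
Reached (1/3) = 1. Collecting the sign flips along the way, the symbol is +1.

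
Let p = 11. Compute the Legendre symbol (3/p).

Euler's criterion: (3/11) ≡ 3^5 (mod 11).
3^2 ≡ 9 (mod 11)
3^4 ≡ 4 (mod 11)
3^5 = 3^(4+1) ≡ 1 (mod 11).
Result is 1, so (3/11) = 1.

1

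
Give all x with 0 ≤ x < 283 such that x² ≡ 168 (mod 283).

122, 161

Since 283 ≡ 3 (mod 4), a square root of 168 is 168^((283+1)/4) = 168^71 mod 283.
Repeated squaring: 168^2≡207, 168^4≡116, 168^8≡155, 168^16≡253, 168^32≡51, 168^64≡54 (mod 283).
168^71 = 168^(64+4+2+1) ≡ 161 (mod 283).
Check: 161² = 25921 ≡ 168 (mod 283). The two roots are 122 and 161.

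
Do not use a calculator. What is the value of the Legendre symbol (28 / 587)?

Pull out 2^2: since 587 ≡ 3 (mod 8), (2/587) = -1, so (2/587)^2 = +1.
Reciprocity: 7 ≡ 3 and 587 ≡ 3 (mod 4), so (7/587) = −(587/7).
Reduce top mod 7: now compute (6/7).
Pull out 2: since 7 ≡ 7 (mod 8), (2/7) = +1.
Reciprocity: 3 ≡ 3 and 7 ≡ 3 (mod 4), so (3/7) = −(7/3).
Reduce top mod 3: now compute (1/3).
Reached (1/3) = 1. Collecting the sign flips along the way, the symbol is +1.

1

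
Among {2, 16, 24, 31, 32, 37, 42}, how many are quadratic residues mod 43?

3

(2/43) = -1 → non-residue.
(16/43) = +1 → QR.
(24/43) = +1 → QR.
(31/43) = +1 → QR.
(32/43) = -1 → non-residue.
(37/43) = -1 → non-residue.
(42/43) = -1 → non-residue.
Total quadratic residues among the 7: 3.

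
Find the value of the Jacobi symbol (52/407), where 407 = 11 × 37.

1

Pull out 2^2: since 407 ≡ 7 (mod 8), (2/407) = +1, so (2/407)^2 = +1.
Reciprocity: 13 ≡ 1 and 407 ≡ 3 (mod 4), so (13/407) = +(407/13).
Reduce top mod 13: now compute (4/13).
Pull out 2^2: since 13 ≡ 5 (mod 8), (2/13) = -1, so (2/13)^2 = +1.
Reached (1/13) = 1. Collecting the sign flips along the way, the symbol is +1.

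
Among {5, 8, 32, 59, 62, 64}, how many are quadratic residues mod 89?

(5/89) = +1 → QR.
(8/89) = +1 → QR.
(32/89) = +1 → QR.
(59/89) = -1 → non-residue.
(62/89) = -1 → non-residue.
(64/89) = +1 → QR.
Total quadratic residues among the 6: 4.

4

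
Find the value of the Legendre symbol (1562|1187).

First reduce: 1562 ≡ 375 (mod 1187).
Reciprocity: 375 ≡ 3 and 1187 ≡ 3 (mod 4), so (375/1187) = −(1187/375).
Reduce top mod 375: now compute (62/375).
Pull out 2: since 375 ≡ 7 (mod 8), (2/375) = +1.
Reciprocity: 31 ≡ 3 and 375 ≡ 3 (mod 4), so (31/375) = −(375/31).
Reduce top mod 31: now compute (3/31).
Reciprocity: 3 ≡ 3 and 31 ≡ 3 (mod 4), so (3/31) = −(31/3).
Reduce top mod 3: now compute (1/3).
Reached (1/3) = 1. Collecting the sign flips along the way, the symbol is -1.

-1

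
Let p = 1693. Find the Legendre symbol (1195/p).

-1

Reciprocity: 1195 ≡ 3 and 1693 ≡ 1 (mod 4), so (1195/1693) = +(1693/1195).
Reduce top mod 1195: now compute (498/1195).
Pull out 2: since 1195 ≡ 3 (mod 8), (2/1195) = -1.
Reciprocity: 249 ≡ 1 and 1195 ≡ 3 (mod 4), so (249/1195) = +(1195/249).
Reduce top mod 249: now compute (199/249).
Reciprocity: 199 ≡ 3 and 249 ≡ 1 (mod 4), so (199/249) = +(249/199).
Reduce top mod 199: now compute (50/199).
Pull out 2: since 199 ≡ 7 (mod 8), (2/199) = +1.
Reciprocity: 25 ≡ 1 and 199 ≡ 3 (mod 4), so (25/199) = +(199/25).
Reduce top mod 25: now compute (24/25).
Pull out 2^3: since 25 ≡ 1 (mod 8), (2/25) = +1, so (2/25)^3 = +1.
Reciprocity: 3 ≡ 3 and 25 ≡ 1 (mod 4), so (3/25) = +(25/3).
Reduce top mod 3: now compute (1/3).
Reached (1/3) = 1. Collecting the sign flips along the way, the symbol is -1.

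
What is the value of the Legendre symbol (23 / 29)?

Reciprocity: 23 ≡ 3 and 29 ≡ 1 (mod 4), so (23/29) = +(29/23).
Reduce top mod 23: now compute (6/23).
Pull out 2: since 23 ≡ 7 (mod 8), (2/23) = +1.
Reciprocity: 3 ≡ 3 and 23 ≡ 3 (mod 4), so (3/23) = −(23/3).
Reduce top mod 3: now compute (2/3).
Pull out 2: since 3 ≡ 3 (mod 8), (2/3) = -1.
Reached (1/3) = 1. Collecting the sign flips along the way, the symbol is +1.

1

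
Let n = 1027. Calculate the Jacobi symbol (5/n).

Reciprocity: 5 ≡ 1 and 1027 ≡ 3 (mod 4), so (5/1027) = +(1027/5).
Reduce top mod 5: now compute (2/5).
Pull out 2: since 5 ≡ 5 (mod 8), (2/5) = -1.
Reached (1/5) = 1. Collecting the sign flips along the way, the symbol is -1.

-1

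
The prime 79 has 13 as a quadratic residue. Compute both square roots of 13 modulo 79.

31, 48

Since 79 ≡ 3 (mod 4), a square root of 13 is 13^((79+1)/4) = 13^20 mod 79.
Repeated squaring: 13^2≡11, 13^4≡42, 13^8≡26, 13^16≡44 (mod 79).
13^20 = 13^(16+4) ≡ 31 (mod 79).
Check: 31² = 961 ≡ 13 (mod 79). The two roots are 31 and 48.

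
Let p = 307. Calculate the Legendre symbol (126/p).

-1

Euler's criterion: (126/307) ≡ 126^153 (mod 307).
126^2 ≡ 219 (mod 307)
126^4 ≡ 69 (mod 307)
126^8 ≡ 156 (mod 307)
126^16 ≡ 83 (mod 307)
126^32 ≡ 135 (mod 307)
126^64 ≡ 112 (mod 307)
126^128 ≡ 264 (mod 307)
126^153 = 126^(128+16+8+1) ≡ 306 (mod 307).
Result is 306 ≡ −1, so (126/307) = −1.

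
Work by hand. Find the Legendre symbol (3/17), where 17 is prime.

-1

Euler's criterion: (3/17) ≡ 3^8 (mod 17).
3^2 ≡ 9 (mod 17)
3^4 ≡ 13 (mod 17)
3^8 ≡ 16 (mod 17)
3^8 = 3^(8) ≡ 16 (mod 17).
Result is 16 ≡ −1, so (3/17) = −1.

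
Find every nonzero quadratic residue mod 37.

Square k = 1,…,18 (k and 37−k give the same square):
1²=1, 2²=4, 3²=9, 4²=16, 5²=25, 6²=36, 7²≡12, 8²≡27, 9²≡7, 10²≡26, 11²≡10, 12²≡33, 13²≡21, 14²≡11, 15²≡3, 16²≡34, 17²≡30, 18²≡28 (mod 37).
So the quadratic residues mod 37 are {1, 3, 4, 7, 9, 10, 11, 12, 16, 21, 25, 26, 27, 28, 30, 33, 34, 36}.

1,3,4,7,9,10,11,12,16,21,25,26,27,28,30,33,34,36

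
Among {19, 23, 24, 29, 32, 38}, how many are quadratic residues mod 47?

(19/47) = -1 → non-residue.
(23/47) = -1 → non-residue.
(24/47) = +1 → QR.
(29/47) = -1 → non-residue.
(32/47) = +1 → QR.
(38/47) = -1 → non-residue.
Total quadratic residues among the 6: 2.

2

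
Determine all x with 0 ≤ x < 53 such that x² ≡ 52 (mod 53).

23, 30

53 ≡ 1 (mod 4), so we find a root by search.
Trying successive values, 23² = 529 ≡ 52 (mod 53). The other root is 53 − 23 = 30.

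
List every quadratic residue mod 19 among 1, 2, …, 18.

1,4,5,6,7,9,11,16,17

Square k = 1,…,9 (k and 19−k give the same square):
1²=1, 2²=4, 3²=9, 4²=16, 5²≡6, 6²≡17, 7²≡11, 8²≡7, 9²≡5 (mod 19).
So the quadratic residues mod 19 are {1, 4, 5, 6, 7, 9, 11, 16, 17}.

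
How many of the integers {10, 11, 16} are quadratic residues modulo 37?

(10/37) = +1 → QR.
(11/37) = +1 → QR.
(16/37) = +1 → QR.
Total quadratic residues among the 3: 3.

3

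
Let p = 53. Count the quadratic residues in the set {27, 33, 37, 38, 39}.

2

(27/53) = -1 → non-residue.
(33/53) = -1 → non-residue.
(37/53) = +1 → QR.
(38/53) = +1 → QR.
(39/53) = -1 → non-residue.
Total quadratic residues among the 5: 2.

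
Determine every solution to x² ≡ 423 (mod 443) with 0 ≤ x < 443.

167, 276

Since 443 ≡ 3 (mod 4), a square root of 423 is 423^((443+1)/4) = 423^111 mod 443.
Repeated squaring: 423^2≡400, 423^4≡77, 423^8≡170, 423^16≡105, 423^32≡393, 423^64≡285 (mod 443).
423^111 = 423^(64+32+8+4+2+1) ≡ 167 (mod 443).
Check: 167² = 27889 ≡ 423 (mod 443). The two roots are 167 and 276.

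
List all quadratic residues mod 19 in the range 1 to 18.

1, 4, 5, 6, 7, 9, 11, 16, 17

Square k = 1,…,9 (k and 19−k give the same square):
1²=1, 2²=4, 3²=9, 4²=16, 5²≡6, 6²≡17, 7²≡11, 8²≡7, 9²≡5 (mod 19).
So the quadratic residues mod 19 are {1, 4, 5, 6, 7, 9, 11, 16, 17}.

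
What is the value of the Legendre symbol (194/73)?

1

Euler's criterion: (194/73) ≡ 48^36 (mod 73).
48^2 ≡ 41 (mod 73)
48^4 ≡ 2 (mod 73)
48^8 ≡ 4 (mod 73)
48^16 ≡ 16 (mod 73)
48^32 ≡ 37 (mod 73)
48^36 = 48^(32+4) ≡ 1 (mod 73).
Result is 1, so (194/73) = 1.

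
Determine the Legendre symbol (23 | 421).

Reciprocity: 23 ≡ 3 and 421 ≡ 1 (mod 4), so (23/421) = +(421/23).
Reduce top mod 23: now compute (7/23).
Reciprocity: 7 ≡ 3 and 23 ≡ 3 (mod 4), so (7/23) = −(23/7).
Reduce top mod 7: now compute (2/7).
Pull out 2: since 7 ≡ 7 (mod 8), (2/7) = +1.
Reached (1/7) = 1. Collecting the sign flips along the way, the symbol is -1.

-1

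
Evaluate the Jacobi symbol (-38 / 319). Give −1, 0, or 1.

First reduce: -38 ≡ 281 (mod 319).
Reciprocity: 281 ≡ 1 and 319 ≡ 3 (mod 4), so (281/319) = +(319/281).
Reduce top mod 281: now compute (38/281).
Pull out 2: since 281 ≡ 1 (mod 8), (2/281) = +1.
Reciprocity: 19 ≡ 3 and 281 ≡ 1 (mod 4), so (19/281) = +(281/19).
Reduce top mod 19: now compute (15/19).
Reciprocity: 15 ≡ 3 and 19 ≡ 3 (mod 4), so (15/19) = −(19/15).
Reduce top mod 15: now compute (4/15).
Pull out 2^2: since 15 ≡ 7 (mod 8), (2/15) = +1, so (2/15)^2 = +1.
Reached (1/15) = 1. Collecting the sign flips along the way, the symbol is -1.

-1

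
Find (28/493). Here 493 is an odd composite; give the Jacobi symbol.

Pull out 2^2: since 493 ≡ 5 (mod 8), (2/493) = -1, so (2/493)^2 = +1.
Reciprocity: 7 ≡ 3 and 493 ≡ 1 (mod 4), so (7/493) = +(493/7).
Reduce top mod 7: now compute (3/7).
Reciprocity: 3 ≡ 3 and 7 ≡ 3 (mod 4), so (3/7) = −(7/3).
Reduce top mod 3: now compute (1/3).
Reached (1/3) = 1. Collecting the sign flips along the way, the symbol is -1.

-1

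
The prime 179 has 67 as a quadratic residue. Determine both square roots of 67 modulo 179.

Since 179 ≡ 3 (mod 4), a square root of 67 is 67^((179+1)/4) = 67^45 mod 179.
Repeated squaring: 67^2≡14, 67^4≡17, 67^8≡110, 67^16≡107, 67^32≡172 (mod 179).
67^45 = 67^(32+8+4+1) ≡ 70 (mod 179).
Check: 70² = 4900 ≡ 67 (mod 179). The two roots are 70 and 109.

70, 109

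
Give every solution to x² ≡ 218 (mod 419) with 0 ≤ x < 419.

78, 341

Since 419 ≡ 3 (mod 4), a square root of 218 is 218^((419+1)/4) = 218^105 mod 419.
Repeated squaring: 218^2≡177, 218^4≡323, 218^8≡417, 218^16≡4, 218^32≡16, 218^64≡256 (mod 419).
218^105 = 218^(64+32+8+1) ≡ 341 (mod 419).
Check: 341² = 116281 ≡ 218 (mod 419). The two roots are 78 and 341.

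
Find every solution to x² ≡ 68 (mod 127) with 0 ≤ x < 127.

Since 127 ≡ 3 (mod 4), a square root of 68 is 68^((127+1)/4) = 68^32 mod 127.
Repeated squaring: 68^2≡52, 68^4≡37, 68^8≡99, 68^16≡22, 68^32≡103 (mod 127).
68^32 = 68^(32) ≡ 103 (mod 127).
Check: 103² = 10609 ≡ 68 (mod 127). The two roots are 24 and 103.

24, 103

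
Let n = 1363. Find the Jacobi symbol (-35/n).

1

First reduce: -35 ≡ 1328 (mod 1363).
Pull out 2^4: since 1363 ≡ 3 (mod 8), (2/1363) = -1, so (2/1363)^4 = +1.
Reciprocity: 83 ≡ 3 and 1363 ≡ 3 (mod 4), so (83/1363) = −(1363/83).
Reduce top mod 83: now compute (35/83).
Reciprocity: 35 ≡ 3 and 83 ≡ 3 (mod 4), so (35/83) = −(83/35).
Reduce top mod 35: now compute (13/35).
Reciprocity: 13 ≡ 1 and 35 ≡ 3 (mod 4), so (13/35) = +(35/13).
Reduce top mod 13: now compute (9/13).
Reciprocity: 9 ≡ 1 and 13 ≡ 1 (mod 4), so (9/13) = +(13/9).
Reduce top mod 9: now compute (4/9).
Pull out 2^2: since 9 ≡ 1 (mod 8), (2/9) = +1, so (2/9)^2 = +1.
Reached (1/9) = 1. Collecting the sign flips along the way, the symbol is +1.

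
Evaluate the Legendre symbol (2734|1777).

1

First reduce: 2734 ≡ 957 (mod 1777).
Reciprocity: 957 ≡ 1 and 1777 ≡ 1 (mod 4), so (957/1777) = +(1777/957).
Reduce top mod 957: now compute (820/957).
Pull out 2^2: since 957 ≡ 5 (mod 8), (2/957) = -1, so (2/957)^2 = +1.
Reciprocity: 205 ≡ 1 and 957 ≡ 1 (mod 4), so (205/957) = +(957/205).
Reduce top mod 205: now compute (137/205).
Reciprocity: 137 ≡ 1 and 205 ≡ 1 (mod 4), so (137/205) = +(205/137).
Reduce top mod 137: now compute (68/137).
Pull out 2^2: since 137 ≡ 1 (mod 8), (2/137) = +1, so (2/137)^2 = +1.
Reciprocity: 17 ≡ 1 and 137 ≡ 1 (mod 4), so (17/137) = +(137/17).
Reduce top mod 17: now compute (1/17).
Reached (1/17) = 1. Collecting the sign flips along the way, the symbol is +1.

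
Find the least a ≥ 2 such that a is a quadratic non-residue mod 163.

(2/163) = −1, so 2 is the smallest positive non-residue mod 163.

2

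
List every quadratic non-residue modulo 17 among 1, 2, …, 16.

3, 5, 6, 7, 10, 11, 12, 14

Square k = 1,…,8 (k and 17−k give the same square):
1²=1, 2²=4, 3²=9, 4²=16, 5²≡8, 6²≡2, 7²≡15, 8²≡13 (mod 17).
The residues are {1, 2, 4, 8, 9, 13, 15, 16}; the non-residues are the remaining 8 nonzero classes.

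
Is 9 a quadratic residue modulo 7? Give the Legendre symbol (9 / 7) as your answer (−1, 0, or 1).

First reduce: 9 ≡ 2 (mod 7).
Pull out 2: since 7 ≡ 7 (mod 8), (2/7) = +1.
Reached (1/7) = 1. Collecting the sign flips along the way, the symbol is +1.

1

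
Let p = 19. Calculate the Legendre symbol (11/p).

1

Reciprocity: 11 ≡ 3 and 19 ≡ 3 (mod 4), so (11/19) = −(19/11).
Reduce top mod 11: now compute (8/11).
Pull out 2^3: since 11 ≡ 3 (mod 8), (2/11) = -1, so (2/11)^3 = -1.
Reached (1/11) = 1. Collecting the sign flips along the way, the symbol is +1.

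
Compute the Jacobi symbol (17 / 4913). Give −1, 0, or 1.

0

Reciprocity: 17 ≡ 1 and 4913 ≡ 1 (mod 4), so (17/4913) = +(4913/17).
Reduce top mod 17: now compute (0/17).
Top reduces to 0: gcd > 1, so the symbol is 0.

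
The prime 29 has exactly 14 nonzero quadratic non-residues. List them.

2,3,8,10,11,12,14,15,17,18,19,21,26,27

Square k = 1,…,14 (k and 29−k give the same square):
1²=1, 2²=4, 3²=9, 4²=16, 5²=25, 6²≡7, 7²≡20, 8²≡6, 9²≡23, 10²≡13, 11²≡5, 12²≡28, 13²≡24, 14²≡22 (mod 29).
The residues are {1, 4, 5, 6, 7, 9, 13, 16, 20, 22, 23, 24, 25, 28}; the non-residues are the remaining 14 nonzero classes.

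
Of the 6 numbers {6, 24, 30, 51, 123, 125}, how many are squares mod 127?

1

(6/127) = -1 → non-residue.
(24/127) = -1 → non-residue.
(30/127) = +1 → QR.
(51/127) = -1 → non-residue.
(123/127) = -1 → non-residue.
(125/127) = -1 → non-residue.
Total quadratic residues among the 6: 1.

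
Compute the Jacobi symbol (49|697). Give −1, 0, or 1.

1

Reciprocity: 49 ≡ 1 and 697 ≡ 1 (mod 4), so (49/697) = +(697/49).
Reduce top mod 49: now compute (11/49).
Reciprocity: 11 ≡ 3 and 49 ≡ 1 (mod 4), so (11/49) = +(49/11).
Reduce top mod 11: now compute (5/11).
Reciprocity: 5 ≡ 1 and 11 ≡ 3 (mod 4), so (5/11) = +(11/5).
Reduce top mod 5: now compute (1/5).
Reached (1/5) = 1. Collecting the sign flips along the way, the symbol is +1.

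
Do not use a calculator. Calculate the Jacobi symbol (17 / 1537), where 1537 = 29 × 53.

Reciprocity: 17 ≡ 1 and 1537 ≡ 1 (mod 4), so (17/1537) = +(1537/17).
Reduce top mod 17: now compute (7/17).
Reciprocity: 7 ≡ 3 and 17 ≡ 1 (mod 4), so (7/17) = +(17/7).
Reduce top mod 7: now compute (3/7).
Reciprocity: 3 ≡ 3 and 7 ≡ 3 (mod 4), so (3/7) = −(7/3).
Reduce top mod 3: now compute (1/3).
Reached (1/3) = 1. Collecting the sign flips along the way, the symbol is -1.

-1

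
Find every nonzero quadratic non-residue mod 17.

3, 5, 6, 7, 10, 11, 12, 14

Square k = 1,…,8 (k and 17−k give the same square):
1²=1, 2²=4, 3²=9, 4²=16, 5²≡8, 6²≡2, 7²≡15, 8²≡13 (mod 17).
The residues are {1, 2, 4, 8, 9, 13, 15, 16}; the non-residues are the remaining 8 nonzero classes.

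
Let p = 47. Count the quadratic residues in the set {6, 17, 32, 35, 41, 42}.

4

(6/47) = +1 → QR.
(17/47) = +1 → QR.
(32/47) = +1 → QR.
(35/47) = -1 → non-residue.
(41/47) = -1 → non-residue.
(42/47) = +1 → QR.
Total quadratic residues among the 6: 4.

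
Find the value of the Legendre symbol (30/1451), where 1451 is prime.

-1

Pull out 2: since 1451 ≡ 3 (mod 8), (2/1451) = -1.
Reciprocity: 15 ≡ 3 and 1451 ≡ 3 (mod 4), so (15/1451) = −(1451/15).
Reduce top mod 15: now compute (11/15).
Reciprocity: 11 ≡ 3 and 15 ≡ 3 (mod 4), so (11/15) = −(15/11).
Reduce top mod 11: now compute (4/11).
Pull out 2^2: since 11 ≡ 3 (mod 8), (2/11) = -1, so (2/11)^2 = +1.
Reached (1/11) = 1. Collecting the sign flips along the way, the symbol is -1.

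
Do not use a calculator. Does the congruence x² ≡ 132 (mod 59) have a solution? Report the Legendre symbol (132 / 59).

-1

First reduce: 132 ≡ 14 (mod 59).
Pull out 2: since 59 ≡ 3 (mod 8), (2/59) = -1.
Reciprocity: 7 ≡ 3 and 59 ≡ 3 (mod 4), so (7/59) = −(59/7).
Reduce top mod 7: now compute (3/7).
Reciprocity: 3 ≡ 3 and 7 ≡ 3 (mod 4), so (3/7) = −(7/3).
Reduce top mod 3: now compute (1/3).
Reached (1/3) = 1. Collecting the sign flips along the way, the symbol is -1.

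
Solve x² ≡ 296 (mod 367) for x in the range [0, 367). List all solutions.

42, 325

Since 367 ≡ 3 (mod 4), a square root of 296 is 296^((367+1)/4) = 296^92 mod 367.
Repeated squaring: 296^2≡270, 296^4≡234, 296^8≡73, 296^16≡191, 296^32≡148, 296^64≡251 (mod 367).
296^92 = 296^(64+16+8+4) ≡ 325 (mod 367).
Check: 325² = 105625 ≡ 296 (mod 367). The two roots are 42 and 325.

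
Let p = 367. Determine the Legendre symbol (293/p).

-1

Reciprocity: 293 ≡ 1 and 367 ≡ 3 (mod 4), so (293/367) = +(367/293).
Reduce top mod 293: now compute (74/293).
Pull out 2: since 293 ≡ 5 (mod 8), (2/293) = -1.
Reciprocity: 37 ≡ 1 and 293 ≡ 1 (mod 4), so (37/293) = +(293/37).
Reduce top mod 37: now compute (34/37).
Pull out 2: since 37 ≡ 5 (mod 8), (2/37) = -1.
Reciprocity: 17 ≡ 1 and 37 ≡ 1 (mod 4), so (17/37) = +(37/17).
Reduce top mod 17: now compute (3/17).
Reciprocity: 3 ≡ 3 and 17 ≡ 1 (mod 4), so (3/17) = +(17/3).
Reduce top mod 3: now compute (2/3).
Pull out 2: since 3 ≡ 3 (mod 8), (2/3) = -1.
Reached (1/3) = 1. Collecting the sign flips along the way, the symbol is -1.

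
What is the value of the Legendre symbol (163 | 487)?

-1

Reciprocity: 163 ≡ 3 and 487 ≡ 3 (mod 4), so (163/487) = −(487/163).
Reduce top mod 163: now compute (161/163).
Reciprocity: 161 ≡ 1 and 163 ≡ 3 (mod 4), so (161/163) = +(163/161).
Reduce top mod 161: now compute (2/161).
Pull out 2: since 161 ≡ 1 (mod 8), (2/161) = +1.
Reached (1/161) = 1. Collecting the sign flips along the way, the symbol is -1.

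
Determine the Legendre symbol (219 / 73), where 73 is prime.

0

First reduce: 219 ≡ 0 (mod 73).
Top reduces to 0: gcd > 1, so the symbol is 0.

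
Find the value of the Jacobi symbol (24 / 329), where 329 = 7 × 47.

-1

Pull out 2^3: since 329 ≡ 1 (mod 8), (2/329) = +1, so (2/329)^3 = +1.
Reciprocity: 3 ≡ 3 and 329 ≡ 1 (mod 4), so (3/329) = +(329/3).
Reduce top mod 3: now compute (2/3).
Pull out 2: since 3 ≡ 3 (mod 8), (2/3) = -1.
Reached (1/3) = 1. Collecting the sign flips along the way, the symbol is -1.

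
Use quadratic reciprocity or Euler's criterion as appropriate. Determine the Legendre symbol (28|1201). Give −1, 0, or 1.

1

Pull out 2^2: since 1201 ≡ 1 (mod 8), (2/1201) = +1, so (2/1201)^2 = +1.
Reciprocity: 7 ≡ 3 and 1201 ≡ 1 (mod 4), so (7/1201) = +(1201/7).
Reduce top mod 7: now compute (4/7).
Pull out 2^2: since 7 ≡ 7 (mod 8), (2/7) = +1, so (2/7)^2 = +1.
Reached (1/7) = 1. Collecting the sign flips along the way, the symbol is +1.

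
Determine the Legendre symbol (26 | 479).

Euler's criterion: (26/479) ≡ 26^239 (mod 479).
26^2 ≡ 197 (mod 479)
26^4 ≡ 10 (mod 479)
26^8 ≡ 100 (mod 479)
26^16 ≡ 420 (mod 479)
26^32 ≡ 128 (mod 479)
26^64 ≡ 98 (mod 479)
26^128 ≡ 24 (mod 479)
26^239 = 26^(128+64+32+8+4+2+1) ≡ 478 (mod 479).
Result is 478 ≡ −1, so (26/479) = −1.

-1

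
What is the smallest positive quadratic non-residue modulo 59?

(2/59) = −1, so 2 is the smallest positive non-residue mod 59.

2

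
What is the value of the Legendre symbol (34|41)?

Pull out 2: since 41 ≡ 1 (mod 8), (2/41) = +1.
Reciprocity: 17 ≡ 1 and 41 ≡ 1 (mod 4), so (17/41) = +(41/17).
Reduce top mod 17: now compute (7/17).
Reciprocity: 7 ≡ 3 and 17 ≡ 1 (mod 4), so (7/17) = +(17/7).
Reduce top mod 7: now compute (3/7).
Reciprocity: 3 ≡ 3 and 7 ≡ 3 (mod 4), so (3/7) = −(7/3).
Reduce top mod 3: now compute (1/3).
Reached (1/3) = 1. Collecting the sign flips along the way, the symbol is -1.

-1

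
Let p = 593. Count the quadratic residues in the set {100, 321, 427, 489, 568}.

4

(100/593) = +1 → QR.
(321/593) = +1 → QR.
(427/593) = +1 → QR.
(489/593) = -1 → non-residue.
(568/593) = +1 → QR.
Total quadratic residues among the 5: 4.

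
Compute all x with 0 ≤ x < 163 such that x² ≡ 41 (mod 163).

81, 82

Since 163 ≡ 3 (mod 4), a square root of 41 is 41^((163+1)/4) = 41^41 mod 163.
Repeated squaring: 41^2≡51, 41^4≡156, 41^8≡49, 41^16≡119, 41^32≡143 (mod 163).
41^41 = 41^(32+8+1) ≡ 81 (mod 163).
Check: 81² = 6561 ≡ 41 (mod 163). The two roots are 81 and 82.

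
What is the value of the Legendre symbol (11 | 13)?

-1

Reciprocity: 11 ≡ 3 and 13 ≡ 1 (mod 4), so (11/13) = +(13/11).
Reduce top mod 11: now compute (2/11).
Pull out 2: since 11 ≡ 3 (mod 8), (2/11) = -1.
Reached (1/11) = 1. Collecting the sign flips along the way, the symbol is -1.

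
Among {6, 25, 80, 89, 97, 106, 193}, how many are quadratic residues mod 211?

(6/211) = +1 → QR.
(25/211) = +1 → QR.
(80/211) = +1 → QR.
(89/211) = -1 → non-residue.
(97/211) = -1 → non-residue.
(106/211) = -1 → non-residue.
(193/211) = +1 → QR.
Total quadratic residues among the 7: 4.

4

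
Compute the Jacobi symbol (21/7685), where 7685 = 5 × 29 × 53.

1

Reciprocity: 21 ≡ 1 and 7685 ≡ 1 (mod 4), so (21/7685) = +(7685/21).
Reduce top mod 21: now compute (20/21).
Pull out 2^2: since 21 ≡ 5 (mod 8), (2/21) = -1, so (2/21)^2 = +1.
Reciprocity: 5 ≡ 1 and 21 ≡ 1 (mod 4), so (5/21) = +(21/5).
Reduce top mod 5: now compute (1/5).
Reached (1/5) = 1. Collecting the sign flips along the way, the symbol is +1.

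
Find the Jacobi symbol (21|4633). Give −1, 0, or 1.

-1

Reciprocity: 21 ≡ 1 and 4633 ≡ 1 (mod 4), so (21/4633) = +(4633/21).
Reduce top mod 21: now compute (13/21).
Reciprocity: 13 ≡ 1 and 21 ≡ 1 (mod 4), so (13/21) = +(21/13).
Reduce top mod 13: now compute (8/13).
Pull out 2^3: since 13 ≡ 5 (mod 8), (2/13) = -1, so (2/13)^3 = -1.
Reached (1/13) = 1. Collecting the sign flips along the way, the symbol is -1.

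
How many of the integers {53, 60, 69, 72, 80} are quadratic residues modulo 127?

(53/127) = -1 → non-residue.
(60/127) = +1 → QR.
(69/127) = +1 → QR.
(72/127) = +1 → QR.
(80/127) = -1 → non-residue.
Total quadratic residues among the 5: 3.

3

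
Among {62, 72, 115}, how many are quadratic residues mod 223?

(62/223) = +1 → QR.
(72/223) = +1 → QR.
(115/223) = +1 → QR.
Total quadratic residues among the 3: 3.

3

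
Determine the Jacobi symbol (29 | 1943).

Reciprocity: 29 ≡ 1 and 1943 ≡ 3 (mod 4), so (29/1943) = +(1943/29).
Reduce top mod 29: now compute (0/29).
Top reduces to 0: gcd > 1, so the symbol is 0.

0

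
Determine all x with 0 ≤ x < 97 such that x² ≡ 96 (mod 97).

97 ≡ 1 (mod 4), so we find a root by search.
Trying successive values, 22² = 484 ≡ 96 (mod 97). The other root is 97 − 22 = 75.

22, 75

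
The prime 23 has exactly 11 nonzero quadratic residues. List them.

1 2 3 4 6 8 9 12 13 16 18

Square k = 1,…,11 (k and 23−k give the same square):
1²=1, 2²=4, 3²=9, 4²=16, 5²≡2, 6²≡13, 7²≡3, 8²≡18, 9²≡12, 10²≡8, 11²≡6 (mod 23).
So the quadratic residues mod 23 are {1, 2, 3, 4, 6, 8, 9, 12, 13, 16, 18}.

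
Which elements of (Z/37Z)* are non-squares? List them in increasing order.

Square k = 1,…,18 (k and 37−k give the same square):
1²=1, 2²=4, 3²=9, 4²=16, 5²=25, 6²=36, 7²≡12, 8²≡27, 9²≡7, 10²≡26, 11²≡10, 12²≡33, 13²≡21, 14²≡11, 15²≡3, 16²≡34, 17²≡30, 18²≡28 (mod 37).
The residues are {1, 3, 4, 7, 9, 10, 11, 12, 16, 21, 25, 26, 27, 28, 30, 33, 34, 36}; the non-residues are the remaining 18 nonzero classes.

2 5 6 8 13 14 15 17 18 19 20 22 23 24 29 31 32 35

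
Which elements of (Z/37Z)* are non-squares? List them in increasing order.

Square k = 1,…,18 (k and 37−k give the same square):
1²=1, 2²=4, 3²=9, 4²=16, 5²=25, 6²=36, 7²≡12, 8²≡27, 9²≡7, 10²≡26, 11²≡10, 12²≡33, 13²≡21, 14²≡11, 15²≡3, 16²≡34, 17²≡30, 18²≡28 (mod 37).
The residues are {1, 3, 4, 7, 9, 10, 11, 12, 16, 21, 25, 26, 27, 28, 30, 33, 34, 36}; the non-residues are the remaining 18 nonzero classes.

2, 5, 6, 8, 13, 14, 15, 17, 18, 19, 20, 22, 23, 24, 29, 31, 32, 35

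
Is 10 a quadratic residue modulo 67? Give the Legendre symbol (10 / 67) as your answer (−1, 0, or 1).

1

Pull out 2: since 67 ≡ 3 (mod 8), (2/67) = -1.
Reciprocity: 5 ≡ 1 and 67 ≡ 3 (mod 4), so (5/67) = +(67/5).
Reduce top mod 5: now compute (2/5).
Pull out 2: since 5 ≡ 5 (mod 8), (2/5) = -1.
Reached (1/5) = 1. Collecting the sign flips along the way, the symbol is +1.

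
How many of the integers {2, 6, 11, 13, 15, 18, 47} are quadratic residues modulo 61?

3

(2/61) = -1 → non-residue.
(6/61) = -1 → non-residue.
(11/61) = -1 → non-residue.
(13/61) = +1 → QR.
(15/61) = +1 → QR.
(18/61) = -1 → non-residue.
(47/61) = +1 → QR.
Total quadratic residues among the 7: 3.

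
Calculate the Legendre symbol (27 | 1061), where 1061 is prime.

-1

Euler's criterion: (27/1061) ≡ 27^530 (mod 1061).
27^2 ≡ 729 (mod 1061)
27^4 ≡ 941 (mod 1061)
27^8 ≡ 607 (mod 1061)
27^16 ≡ 282 (mod 1061)
27^32 ≡ 1010 (mod 1061)
27^64 ≡ 479 (mod 1061)
27^128 ≡ 265 (mod 1061)
27^256 ≡ 199 (mod 1061)
27^512 ≡ 344 (mod 1061)
27^530 = 27^(512+16+2) ≡ 1060 (mod 1061).
Result is 1060 ≡ −1, so (27/1061) = −1.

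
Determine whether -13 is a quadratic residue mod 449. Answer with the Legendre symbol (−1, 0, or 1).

-1

Euler's criterion: (-13/449) ≡ 436^224 (mod 449).
436^2 ≡ 169 (mod 449)
436^4 ≡ 274 (mod 449)
436^8 ≡ 93 (mod 449)
436^16 ≡ 118 (mod 449)
436^32 ≡ 5 (mod 449)
436^64 ≡ 25 (mod 449)
436^128 ≡ 176 (mod 449)
436^224 = 436^(128+64+32) ≡ 448 (mod 449).
Result is 448 ≡ −1, so (-13/449) = −1.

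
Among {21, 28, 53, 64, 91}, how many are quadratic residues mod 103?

(21/103) = -1 → non-residue.
(28/103) = +1 → QR.
(53/103) = -1 → non-residue.
(64/103) = +1 → QR.
(91/103) = +1 → QR.
Total quadratic residues among the 5: 3.

3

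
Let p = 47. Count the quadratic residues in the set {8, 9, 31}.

(8/47) = +1 → QR.
(9/47) = +1 → QR.
(31/47) = -1 → non-residue.
Total quadratic residues among the 3: 2.

2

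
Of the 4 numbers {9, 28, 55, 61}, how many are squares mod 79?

2

(9/79) = +1 → QR.
(28/79) = -1 → non-residue.
(55/79) = +1 → QR.
(61/79) = -1 → non-residue.
Total quadratic residues among the 4: 2.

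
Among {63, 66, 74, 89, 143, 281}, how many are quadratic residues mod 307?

(63/307) = +1 → QR.
(66/307) = +1 → QR.
(74/307) = -1 → non-residue.
(89/307) = +1 → QR.
(143/307) = -1 → non-residue.
(281/307) = -1 → non-residue.
Total quadratic residues among the 6: 3.

3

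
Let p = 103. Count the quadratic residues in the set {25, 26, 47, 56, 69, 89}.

(25/103) = +1 → QR.
(26/103) = +1 → QR.
(47/103) = -1 → non-residue.
(56/103) = +1 → QR.
(69/103) = -1 → non-residue.
(89/103) = -1 → non-residue.
Total quadratic residues among the 6: 3.

3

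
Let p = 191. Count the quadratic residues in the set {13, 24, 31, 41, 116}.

(13/191) = +1 → QR.
(24/191) = +1 → QR.
(31/191) = -1 → non-residue.
(41/191) = -1 → non-residue.
(116/191) = -1 → non-residue.
Total quadratic residues among the 5: 2.

2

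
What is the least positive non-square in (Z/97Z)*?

(2/97) = +1, so 2 is a residue.
(3/97) = +1, so 3 is a residue.
(4/97) = +1, so 4 is a residue.
(5/97) = −1, so 5 is the smallest positive non-residue mod 97.

5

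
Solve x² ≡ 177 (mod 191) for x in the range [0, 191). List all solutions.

Since 191 ≡ 3 (mod 4), a square root of 177 is 177^((191+1)/4) = 177^48 mod 191.
Repeated squaring: 177^2≡5, 177^4≡25, 177^8≡52, 177^16≡30, 177^32≡136 (mod 191).
177^48 = 177^(32+16) ≡ 69 (mod 191).
Check: 69² = 4761 ≡ 177 (mod 191). The two roots are 69 and 122.

69, 122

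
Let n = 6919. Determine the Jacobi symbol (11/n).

Reciprocity: 11 ≡ 3 and 6919 ≡ 3 (mod 4), so (11/6919) = −(6919/11).
Reduce top mod 11: now compute (0/11).
Top reduces to 0: gcd > 1, so the symbol is 0.

0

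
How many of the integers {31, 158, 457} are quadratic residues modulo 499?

(31/499) = +1 → QR.
(158/499) = +1 → QR.
(457/499) = +1 → QR.
Total quadratic residues among the 3: 3.

3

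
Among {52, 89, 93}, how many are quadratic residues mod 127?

1

(52/127) = +1 → QR.
(89/127) = -1 → non-residue.
(93/127) = -1 → non-residue.
Total quadratic residues among the 3: 1.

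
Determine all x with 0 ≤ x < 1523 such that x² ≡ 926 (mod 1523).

446, 1077

Since 1523 ≡ 3 (mod 4), a square root of 926 is 926^((1523+1)/4) = 926^381 mod 1523.
Repeated squaring: 926^2≡27, 926^4≡729, 926^8≡1437, 926^16≡1304, 926^32≡748, 926^64≡563, 926^128≡185, 926^256≡719 (mod 1523).
926^381 = 926^(256+64+32+16+8+4+1) ≡ 1077 (mod 1523).
Check: 1077² = 1159929 ≡ 926 (mod 1523). The two roots are 446 and 1077.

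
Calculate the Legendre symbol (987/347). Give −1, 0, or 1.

First reduce: 987 ≡ 293 (mod 347).
Reciprocity: 293 ≡ 1 and 347 ≡ 3 (mod 4), so (293/347) = +(347/293).
Reduce top mod 293: now compute (54/293).
Pull out 2: since 293 ≡ 5 (mod 8), (2/293) = -1.
Reciprocity: 27 ≡ 3 and 293 ≡ 1 (mod 4), so (27/293) = +(293/27).
Reduce top mod 27: now compute (23/27).
Reciprocity: 23 ≡ 3 and 27 ≡ 3 (mod 4), so (23/27) = −(27/23).
Reduce top mod 23: now compute (4/23).
Pull out 2^2: since 23 ≡ 7 (mod 8), (2/23) = +1, so (2/23)^2 = +1.
Reached (1/23) = 1. Collecting the sign flips along the way, the symbol is +1.

1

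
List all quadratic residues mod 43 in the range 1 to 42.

Square k = 1,…,21 (k and 43−k give the same square):
1²=1, 2²=4, 3²=9, 4²=16, 5²=25, 6²=36, 7²≡6, 8²≡21, 9²≡38, 10²≡14, 11²≡35, 12²≡15, 13²≡40, 14²≡24, 15²≡10, 16²≡41, 17²≡31, 18²≡23, 19²≡17, 20²≡13, 21²≡11 (mod 43).
So the quadratic residues mod 43 are {1, 4, 6, 9, 10, 11, 13, 14, 15, 16, 17, 21, 23, 24, 25, 31, 35, 36, 38, 40, 41}.

1,4,6,9,10,11,13,14,15,16,17,21,23,24,25,31,35,36,38,40,41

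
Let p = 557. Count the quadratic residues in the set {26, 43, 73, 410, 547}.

4

(26/557) = +1 → QR.
(43/557) = +1 → QR.
(73/557) = +1 → QR.
(410/557) = -1 → non-residue.
(547/557) = +1 → QR.
Total quadratic residues among the 5: 4.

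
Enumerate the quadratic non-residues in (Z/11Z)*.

Square k = 1,…,5 (k and 11−k give the same square):
1²=1, 2²=4, 3²=9, 4²≡5, 5²≡3 (mod 11).
The residues are {1, 3, 4, 5, 9}; the non-residues are the remaining 5 nonzero classes.

2,6,7,8,10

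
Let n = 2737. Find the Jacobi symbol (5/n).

-1

Reciprocity: 5 ≡ 1 and 2737 ≡ 1 (mod 4), so (5/2737) = +(2737/5).
Reduce top mod 5: now compute (2/5).
Pull out 2: since 5 ≡ 5 (mod 8), (2/5) = -1.
Reached (1/5) = 1. Collecting the sign flips along the way, the symbol is -1.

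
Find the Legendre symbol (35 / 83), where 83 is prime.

Reciprocity: 35 ≡ 3 and 83 ≡ 3 (mod 4), so (35/83) = −(83/35).
Reduce top mod 35: now compute (13/35).
Reciprocity: 13 ≡ 1 and 35 ≡ 3 (mod 4), so (13/35) = +(35/13).
Reduce top mod 13: now compute (9/13).
Reciprocity: 9 ≡ 1 and 13 ≡ 1 (mod 4), so (9/13) = +(13/9).
Reduce top mod 9: now compute (4/9).
Pull out 2^2: since 9 ≡ 1 (mod 8), (2/9) = +1, so (2/9)^2 = +1.
Reached (1/9) = 1. Collecting the sign flips along the way, the symbol is -1.

-1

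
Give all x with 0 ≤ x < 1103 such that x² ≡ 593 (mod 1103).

Since 1103 ≡ 3 (mod 4), a square root of 593 is 593^((1103+1)/4) = 593^276 mod 1103.
Repeated squaring: 593^2≡895, 593^4≡247, 593^8≡344, 593^16≡315, 593^32≡1058, 593^64≡922, 593^128≡774, 593^256≡147 (mod 1103).
593^276 = 593^(256+16+4) ≡ 328 (mod 1103).
Check: 328² = 107584 ≡ 593 (mod 1103). The two roots are 328 and 775.

328, 775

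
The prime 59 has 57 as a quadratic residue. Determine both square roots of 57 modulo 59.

23, 36

Since 59 ≡ 3 (mod 4), a square root of 57 is 57^((59+1)/4) = 57^15 mod 59.
Repeated squaring: 57^2≡4, 57^4≡16, 57^8≡20 (mod 59).
57^15 = 57^(8+4+2+1) ≡ 36 (mod 59).
Check: 36² = 1296 ≡ 57 (mod 59). The two roots are 23 and 36.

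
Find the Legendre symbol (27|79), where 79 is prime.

-1

Reciprocity: 27 ≡ 3 and 79 ≡ 3 (mod 4), so (27/79) = −(79/27).
Reduce top mod 27: now compute (25/27).
Reciprocity: 25 ≡ 1 and 27 ≡ 3 (mod 4), so (25/27) = +(27/25).
Reduce top mod 25: now compute (2/25).
Pull out 2: since 25 ≡ 1 (mod 8), (2/25) = +1.
Reached (1/25) = 1. Collecting the sign flips along the way, the symbol is -1.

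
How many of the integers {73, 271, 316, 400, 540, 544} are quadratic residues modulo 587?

3

(73/587) = +1 → QR.
(271/587) = -1 → non-residue.
(316/587) = +1 → QR.
(400/587) = +1 → QR.
(540/587) = -1 → non-residue.
(544/587) = -1 → non-residue.
Total quadratic residues among the 6: 3.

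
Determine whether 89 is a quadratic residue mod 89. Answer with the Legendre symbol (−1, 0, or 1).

0

First reduce: 89 ≡ 0 (mod 89).
Top reduces to 0: gcd > 1, so the symbol is 0.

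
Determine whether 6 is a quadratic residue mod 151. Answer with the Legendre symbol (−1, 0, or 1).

Pull out 2: since 151 ≡ 7 (mod 8), (2/151) = +1.
Reciprocity: 3 ≡ 3 and 151 ≡ 3 (mod 4), so (3/151) = −(151/3).
Reduce top mod 3: now compute (1/3).
Reached (1/3) = 1. Collecting the sign flips along the way, the symbol is -1.

-1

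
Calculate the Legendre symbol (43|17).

1

First reduce: 43 ≡ 9 (mod 17).
Reciprocity: 9 ≡ 1 and 17 ≡ 1 (mod 4), so (9/17) = +(17/9).
Reduce top mod 9: now compute (8/9).
Pull out 2^3: since 9 ≡ 1 (mod 8), (2/9) = +1, so (2/9)^3 = +1.
Reached (1/9) = 1. Collecting the sign flips along the way, the symbol is +1.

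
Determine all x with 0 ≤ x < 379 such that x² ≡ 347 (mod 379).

101, 278

Since 379 ≡ 3 (mod 4), a square root of 347 is 347^((379+1)/4) = 347^95 mod 379.
Repeated squaring: 347^2≡266, 347^4≡262, 347^8≡45, 347^16≡130, 347^32≡224, 347^64≡148 (mod 379).
347^95 = 347^(64+16+8+4+2+1) ≡ 101 (mod 379).
Check: 101² = 10201 ≡ 347 (mod 379). The two roots are 101 and 278.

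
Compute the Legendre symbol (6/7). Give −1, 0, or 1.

-1

Pull out 2: since 7 ≡ 7 (mod 8), (2/7) = +1.
Reciprocity: 3 ≡ 3 and 7 ≡ 3 (mod 4), so (3/7) = −(7/3).
Reduce top mod 3: now compute (1/3).
Reached (1/3) = 1. Collecting the sign flips along the way, the symbol is -1.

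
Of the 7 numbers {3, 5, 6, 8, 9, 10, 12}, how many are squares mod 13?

(3/13) = +1 → QR.
(5/13) = -1 → non-residue.
(6/13) = -1 → non-residue.
(8/13) = -1 → non-residue.
(9/13) = +1 → QR.
(10/13) = +1 → QR.
(12/13) = +1 → QR.
Total quadratic residues among the 7: 4.

4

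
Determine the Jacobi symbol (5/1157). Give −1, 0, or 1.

-1

Reciprocity: 5 ≡ 1 and 1157 ≡ 1 (mod 4), so (5/1157) = +(1157/5).
Reduce top mod 5: now compute (2/5).
Pull out 2: since 5 ≡ 5 (mod 8), (2/5) = -1.
Reached (1/5) = 1. Collecting the sign flips along the way, the symbol is -1.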